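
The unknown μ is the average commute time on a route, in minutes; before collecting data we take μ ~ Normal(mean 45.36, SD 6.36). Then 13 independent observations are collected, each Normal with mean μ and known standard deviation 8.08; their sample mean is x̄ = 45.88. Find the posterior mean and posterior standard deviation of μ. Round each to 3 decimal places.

With known σ, the Normal prior is conjugate. Weight on the data is w = (n/σ²)/(n/σ² + 1/τ₀²) = 0.199123/(0.199123+0.0247221) = 0.88956.
Posterior mean = w·x̄ + (1−w)·μ₀ = 0.88956·45.88 + 0.11044·45.36 = 45.823. Posterior variance = 1/(0.199123+0.0247221) = 4.46738, so SD = 2.114.

Posterior mean ≈ 45.823; posterior SD ≈ 2.114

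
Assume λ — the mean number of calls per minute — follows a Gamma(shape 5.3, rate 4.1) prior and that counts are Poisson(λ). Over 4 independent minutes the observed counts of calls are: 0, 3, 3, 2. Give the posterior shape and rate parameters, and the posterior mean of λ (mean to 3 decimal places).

Posterior: Gamma(shape=13.3, rate=8.1); mean ≈ 1.642

The Poisson likelihood adds the total count to the shape and the number of exposure periods to the rate. Here ∑xᵢ = 8 and n = 4, so shape 5.3→13.3 and rate 4.1→8.1.
Posterior mean = shape/rate = 13.3/8.1 = 1.642.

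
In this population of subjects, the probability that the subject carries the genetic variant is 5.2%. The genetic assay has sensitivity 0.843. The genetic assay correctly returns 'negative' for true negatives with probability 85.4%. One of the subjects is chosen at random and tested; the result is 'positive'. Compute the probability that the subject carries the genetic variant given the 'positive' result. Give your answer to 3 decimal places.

P(H | E) ≈ 0.241

Write H for 'the subject carries the genetic variant'. Prior odds H:¬H = 0.052/0.948 = 0.054852. For the 'positive' outcome, the likelihood ratio is 0.843/0.146 = 5.7740.
Posterior odds = 0.054852 × 5.7740 = 0.31672, so P(H|E) = 0.31672/(1+0.31672) = 0.241.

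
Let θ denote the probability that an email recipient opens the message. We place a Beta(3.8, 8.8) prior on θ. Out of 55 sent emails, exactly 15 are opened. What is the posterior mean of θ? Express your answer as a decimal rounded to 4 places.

The binomial likelihood is conjugate to the Beta prior: with 15 successes and 40 failures, the posterior is Beta(3.8+15, 8.8+40) = Beta(18.8, 48.8).
E[θ | data] = 18.8/(18.8+48.8) = 0.2781.

Posterior mean ≈ 0.2781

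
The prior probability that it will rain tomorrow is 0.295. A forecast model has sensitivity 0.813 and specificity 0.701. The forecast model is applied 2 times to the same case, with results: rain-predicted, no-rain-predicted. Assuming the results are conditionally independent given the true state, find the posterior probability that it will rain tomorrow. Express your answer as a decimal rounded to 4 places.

Let H be the event that it will rain tomorrow; start with P(H) = 0.295. P('rain-predicted'|H) = 0.813, P('rain-predicted'|¬H) = 0.299.
Update on result 1 ('rain-predicted'): P(H) ← 0.813·0.2950 / (0.813·0.2950 + 0.299·0.7050) = 0.23983/0.45063 = 0.5322.
Update on result 2 ('no-rain-predicted'): P(H) ← 0.187·0.5322 / (0.187·0.5322 + 0.701·0.4678) = 0.099525/0.42744 = 0.2328.

Posterior P(H) ≈ 0.2328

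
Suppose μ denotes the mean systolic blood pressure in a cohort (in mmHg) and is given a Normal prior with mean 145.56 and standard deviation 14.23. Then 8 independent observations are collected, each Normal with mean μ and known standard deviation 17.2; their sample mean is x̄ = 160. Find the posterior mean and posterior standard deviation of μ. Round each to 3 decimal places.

Prior precision 1/τ₀² = 1/14.23² = 0.00493844; data precision n/σ² = 8/17.2² = 0.0270416.
Posterior precision = 0.00493844 + 0.0270416 = 0.0319801, giving posterior SD = 1/√0.0319801 = 5.592.
Posterior mean = (0.00493844·145.56 + 0.0270416·160) / 0.0319801 = 157.770.

Posterior mean ≈ 157.770; posterior SD ≈ 5.592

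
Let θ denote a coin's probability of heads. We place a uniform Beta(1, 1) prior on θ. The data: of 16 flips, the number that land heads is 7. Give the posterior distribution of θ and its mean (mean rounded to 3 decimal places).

Posterior: Beta(8, 10); mean ≈ 0.444

The binomial likelihood is conjugate to the Beta prior: with 7 successes and 9 failures, the posterior is Beta(1+7, 1+9) = Beta(8, 10).
E[θ | data] = 8/(8+10) = 0.444.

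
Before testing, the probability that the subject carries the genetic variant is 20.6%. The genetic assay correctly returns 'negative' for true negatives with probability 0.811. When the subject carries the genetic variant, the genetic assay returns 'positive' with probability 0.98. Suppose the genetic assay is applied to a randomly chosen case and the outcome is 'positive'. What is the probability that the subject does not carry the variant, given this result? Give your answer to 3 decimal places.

P(¬H | E) ≈ 0.426

Let H be the event that the subject carries the genetic variant. P(H) = 0.206, so P(¬H) = 0.794. With E the 'positive' result, P(E|H) = 0.98 and P(E|¬H) = 0.189.
P(E) = 0.98·0.206 + 0.189·0.794 = 0.20188 + 0.15007 = 0.35195.
By Bayes' theorem, P(H|E) = 0.20188 / 0.35195 = 0.574. Hence P(¬H|E) = 1 − 0.574 = 0.426.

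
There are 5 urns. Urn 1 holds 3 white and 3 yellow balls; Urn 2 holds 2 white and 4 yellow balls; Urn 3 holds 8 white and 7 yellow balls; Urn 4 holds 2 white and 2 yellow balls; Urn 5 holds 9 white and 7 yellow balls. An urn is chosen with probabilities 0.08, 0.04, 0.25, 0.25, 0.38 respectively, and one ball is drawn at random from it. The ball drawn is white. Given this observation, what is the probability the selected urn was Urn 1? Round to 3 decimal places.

Posterior probability ≈ 0.076

Tabulate prior·likelihood by source: [1] prior 0.08, lik 0.5, product 0.04000; [2] prior 0.04, lik 0.3333, product 0.01333; [3] prior 0.25, lik 0.5333, product 0.1333; [4] prior 0.25, lik 0.5, product 0.1250; [5] prior 0.38, lik 0.5625, product 0.2137.
Normalizing constant = 0.52542; the posterior for Urn 1 is its product over the sum, 0.04000/0.52542 = 0.076.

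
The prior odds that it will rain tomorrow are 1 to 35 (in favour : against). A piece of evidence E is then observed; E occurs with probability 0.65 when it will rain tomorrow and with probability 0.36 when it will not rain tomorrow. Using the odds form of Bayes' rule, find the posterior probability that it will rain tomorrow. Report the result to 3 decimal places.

Prior odds = 1/35 = 0.028571.
Likelihood ratio for E = 0.65/0.36 = 1.8056.
Posterior odds = prior odds × LR = 0.051587.
Posterior probability = odds/(1+odds) = 0.051587/1.0516 = 0.049.

Posterior probability ≈ 0.049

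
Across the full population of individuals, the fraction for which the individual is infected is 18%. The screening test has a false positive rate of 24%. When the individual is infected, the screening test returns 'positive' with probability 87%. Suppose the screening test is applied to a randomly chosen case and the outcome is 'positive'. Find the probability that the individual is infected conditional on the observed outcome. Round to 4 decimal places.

P(H | E) ≈ 0.4431

Let H be the event that the individual is infected. P(H) = 0.18, so P(¬H) = 0.82. With E the 'positive' result, P(E|H) = 0.87 and P(E|¬H) = 0.24.
P(E) = 0.87·0.18 + 0.24·0.82 = 0.15660 + 0.19680 = 0.35340.
By Bayes' theorem, P(H|E) = 0.15660 / 0.35340 = 0.4431.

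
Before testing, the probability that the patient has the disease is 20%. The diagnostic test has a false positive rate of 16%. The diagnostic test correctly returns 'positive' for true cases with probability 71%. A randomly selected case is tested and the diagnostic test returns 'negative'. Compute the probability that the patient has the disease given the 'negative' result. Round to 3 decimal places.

P(H | E) ≈ 0.079

Write H for 'the patient has the disease'. Prior odds H:¬H = 0.2/0.8 = 0.25000. For the 'negative' outcome, the likelihood ratio is 0.29/0.84 = 0.34524.
Posterior odds = 0.25000 × 0.34524 = 0.086310, so P(H|E) = 0.086310/(1+0.086310) = 0.079.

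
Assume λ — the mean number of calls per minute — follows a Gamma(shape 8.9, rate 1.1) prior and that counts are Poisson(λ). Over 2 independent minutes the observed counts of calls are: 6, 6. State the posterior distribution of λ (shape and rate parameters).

Posterior: Gamma(shape=20.9, rate=3.1)

The Poisson likelihood adds the total count to the shape and the number of exposure periods to the rate. Here ∑xᵢ = 12 and n = 2, so shape 8.9→20.9 and rate 1.1→3.1.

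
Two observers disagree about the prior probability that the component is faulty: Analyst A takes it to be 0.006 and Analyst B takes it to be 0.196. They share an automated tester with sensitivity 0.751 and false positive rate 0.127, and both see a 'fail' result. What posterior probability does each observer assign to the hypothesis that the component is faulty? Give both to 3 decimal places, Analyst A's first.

Analyst A: 0.034; Analyst B: 0.590

P('+'|H) = 0.751, P('+'|¬H) = 0.127.
Analyst A: numerator 0.751·0.006 = 0.0045060; evidence = 0.0045060+0.127·0.994 = 0.13074; posterior = 0.034.
Analyst B: numerator 0.751·0.196 = 0.14720; evidence = 0.14720+0.127·0.804 = 0.24930; posterior = 0.590.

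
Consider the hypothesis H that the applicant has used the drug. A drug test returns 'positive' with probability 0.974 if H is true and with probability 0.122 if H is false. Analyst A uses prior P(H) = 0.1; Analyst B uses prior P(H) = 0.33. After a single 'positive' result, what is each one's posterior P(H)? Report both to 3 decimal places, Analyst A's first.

Analyst A: 0.470; Analyst B: 0.797

P('+'|H) = 0.974, P('+'|¬H) = 0.122.
Analyst A: numerator 0.974·0.1 = 0.097400; evidence = 0.097400+0.122·0.9 = 0.20720; posterior = 0.470.
Analyst B: numerator 0.974·0.33 = 0.32142; evidence = 0.32142+0.122·0.67 = 0.40316; posterior = 0.797.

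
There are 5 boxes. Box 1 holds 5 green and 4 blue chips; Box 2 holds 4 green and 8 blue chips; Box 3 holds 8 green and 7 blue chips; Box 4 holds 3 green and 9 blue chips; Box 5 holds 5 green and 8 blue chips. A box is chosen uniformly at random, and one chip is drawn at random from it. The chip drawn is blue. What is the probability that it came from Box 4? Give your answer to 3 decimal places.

Posterior probability ≈ 0.255

Tabulate prior·likelihood by source: [1] prior 0.2, lik 0.4444, product 0.08889; [2] prior 0.2, lik 0.6667, product 0.1333; [3] prior 0.2, lik 0.4667, product 0.09333; [4] prior 0.2, lik 0.75, product 0.1500; [5] prior 0.2, lik 0.6154, product 0.1231.
Normalizing constant = 0.58863; the posterior for Box 4 is its product over the sum, 0.1500/0.58863 = 0.255.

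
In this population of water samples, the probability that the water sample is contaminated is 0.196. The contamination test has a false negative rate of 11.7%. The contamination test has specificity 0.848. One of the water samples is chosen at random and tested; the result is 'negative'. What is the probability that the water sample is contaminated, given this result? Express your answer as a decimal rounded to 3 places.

P(H | E) ≈ 0.033

Write H for 'the water sample is contaminated'. Prior odds H:¬H = 0.196/0.804 = 0.24378. For the 'negative' outcome, the likelihood ratio is 0.117/0.848 = 0.13797.
Posterior odds = 0.24378 × 0.13797 = 0.033635, so P(H|E) = 0.033635/(1+0.033635) = 0.033.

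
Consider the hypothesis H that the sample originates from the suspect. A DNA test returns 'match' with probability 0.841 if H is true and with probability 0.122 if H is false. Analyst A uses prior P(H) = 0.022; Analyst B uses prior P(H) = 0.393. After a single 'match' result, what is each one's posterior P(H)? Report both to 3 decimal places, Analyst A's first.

Analyst A: 0.134; Analyst B: 0.817

The likelihood ratio for a 'match' result is 0.841/0.122 = 6.8934.
Analyst A: prior odds 0.022/0.978 = 0.022495; posterior odds 0.15507; posterior probability 0.134.
Analyst B: prior odds 0.393/0.607 = 0.64745; posterior odds 4.4631; posterior probability 0.817.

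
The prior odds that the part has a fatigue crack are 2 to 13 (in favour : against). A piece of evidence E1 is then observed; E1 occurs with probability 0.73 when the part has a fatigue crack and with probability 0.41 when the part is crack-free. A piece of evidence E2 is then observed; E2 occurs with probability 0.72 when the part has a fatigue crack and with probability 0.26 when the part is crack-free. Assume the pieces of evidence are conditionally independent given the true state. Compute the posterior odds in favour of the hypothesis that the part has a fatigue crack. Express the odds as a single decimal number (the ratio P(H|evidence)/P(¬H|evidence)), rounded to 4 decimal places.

Prior odds = 2/13 = 0.15385.
Likelihood ratio for E1 = 0.73/0.41 = 1.7805.
Likelihood ratio for E2 = 0.72/0.26 = 2.7692.
Posterior odds = prior odds × LR₁ × LR₂ = 0.75855.

Posterior odds ≈ 0.7586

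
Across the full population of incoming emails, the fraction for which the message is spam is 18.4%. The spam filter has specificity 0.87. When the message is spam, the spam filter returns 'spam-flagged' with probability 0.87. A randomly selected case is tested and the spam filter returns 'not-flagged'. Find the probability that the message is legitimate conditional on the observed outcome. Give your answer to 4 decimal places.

Write H for 'the message is spam'. Prior odds H:¬H = 0.184/0.816 = 0.22549. For the 'not-flagged' outcome, the likelihood ratio is 0.13/0.87 = 0.14943.
Posterior odds = 0.22549 × 0.14943 = 0.033694, so P(H|E) = 0.033694/(1+0.033694) = 0.0326. Then P(¬H|E) = 1 − 0.0326 = 0.9674.

P(¬H | E) ≈ 0.9674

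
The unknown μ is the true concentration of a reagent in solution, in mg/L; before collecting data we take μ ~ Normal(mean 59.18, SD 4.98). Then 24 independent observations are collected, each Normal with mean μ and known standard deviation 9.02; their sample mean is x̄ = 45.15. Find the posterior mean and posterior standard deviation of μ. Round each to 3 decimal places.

Posterior mean ≈ 46.837; posterior SD ≈ 1.727

Prior precision 1/τ₀² = 1/4.98² = 0.0403219; data precision n/σ² = 24/9.02² = 0.294984.
Posterior precision = 0.0403219 + 0.294984 = 0.335306, giving posterior SD = 1/√0.335306 = 1.727.
Posterior mean = (0.0403219·59.18 + 0.294984·45.15) / 0.335306 = 46.837.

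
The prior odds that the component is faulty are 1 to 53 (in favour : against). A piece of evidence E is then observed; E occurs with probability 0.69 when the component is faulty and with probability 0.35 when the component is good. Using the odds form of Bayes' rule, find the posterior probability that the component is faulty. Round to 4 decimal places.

Posterior probability ≈ 0.0359

Prior odds = 1/53 = 0.018868.
Likelihood ratio for E = 0.69/0.35 = 1.9714.
Posterior odds = prior odds × LR = 0.037197.
Posterior probability = odds/(1+odds) = 0.037197/1.0372 = 0.0359.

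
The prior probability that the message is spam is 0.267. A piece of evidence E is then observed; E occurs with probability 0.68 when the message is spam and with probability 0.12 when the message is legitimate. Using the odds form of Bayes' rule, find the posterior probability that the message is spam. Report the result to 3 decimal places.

Posterior probability ≈ 0.674

Prior odds = 0.267/(1−0.267) = 0.36426. In log-odds, ln(0.36426) = -1.0099.
Add log likelihood ratio: ln(5.6667) = 1.7346.
Posterior log-odds = 0.72470, so posterior odds = exp(0.72470) = 2.0641. Converting, P(H|E) = 2.0641/3.0641 = 0.674.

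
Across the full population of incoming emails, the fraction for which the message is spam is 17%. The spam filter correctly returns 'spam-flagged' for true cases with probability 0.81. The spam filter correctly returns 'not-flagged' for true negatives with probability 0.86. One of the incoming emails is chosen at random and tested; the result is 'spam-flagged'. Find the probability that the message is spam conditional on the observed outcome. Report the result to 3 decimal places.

Write H for 'the message is spam'. Prior odds H:¬H = 0.17/0.83 = 0.20482. For the 'spam-flagged' outcome, the likelihood ratio is 0.81/0.14 = 5.7857.
Posterior odds = 0.20482 × 5.7857 = 1.1850, so P(H|E) = 1.1850/(1+1.1850) = 0.542.

P(H | E) ≈ 0.542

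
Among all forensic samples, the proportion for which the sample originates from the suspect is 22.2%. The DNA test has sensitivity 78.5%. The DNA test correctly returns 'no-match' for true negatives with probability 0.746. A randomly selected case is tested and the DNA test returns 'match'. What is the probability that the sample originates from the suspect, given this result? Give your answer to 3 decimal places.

Let H be the event that the sample originates from the suspect. P(H) = 0.222, so P(¬H) = 0.778. With E the 'match' result, P(E|H) = 0.785 and P(E|¬H) = 0.254.
P(E) = 0.785·0.222 + 0.254·0.778 = 0.17427 + 0.19761 = 0.37188.
By Bayes' theorem, P(H|E) = 0.17427 / 0.37188 = 0.469.

P(H | E) ≈ 0.469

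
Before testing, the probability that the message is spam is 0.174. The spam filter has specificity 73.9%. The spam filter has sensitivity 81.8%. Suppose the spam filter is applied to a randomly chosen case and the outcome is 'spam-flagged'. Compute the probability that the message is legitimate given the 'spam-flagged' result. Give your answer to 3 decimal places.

P(¬H | E) ≈ 0.602

Let H be the event that the message is spam. P(H) = 0.174, so P(¬H) = 0.826. With E the 'spam-flagged' result, P(E|H) = 0.818 and P(E|¬H) = 0.261.
P(E) = 0.818·0.174 + 0.261·0.826 = 0.14233 + 0.21559 = 0.35792.
By Bayes' theorem, P(H|E) = 0.14233 / 0.35792 = 0.398. Hence P(¬H|E) = 1 − 0.398 = 0.602.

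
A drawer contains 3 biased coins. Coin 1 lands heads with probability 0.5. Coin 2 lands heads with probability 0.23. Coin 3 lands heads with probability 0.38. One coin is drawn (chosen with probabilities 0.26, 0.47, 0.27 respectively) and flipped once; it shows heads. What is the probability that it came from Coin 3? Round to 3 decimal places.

Posterior probability ≈ 0.301

P(heads|C1) = 0.5; P(heads|C2) = 0.23; P(heads|C3) = 0.38.
Prior × likelihood for each source: 0.26·0.5=0.1300, 0.47·0.23=0.1081, 0.27·0.38=0.1026. Summing gives P(heads) = 0.34070.
P(Coin 3 | heads) = 0.1026 / 0.34070 = 0.301.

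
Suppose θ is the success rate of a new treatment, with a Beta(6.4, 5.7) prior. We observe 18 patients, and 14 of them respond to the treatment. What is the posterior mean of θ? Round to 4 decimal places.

Posterior mean ≈ 0.6777

Observing 14 successes and 4 failures updates Beta(6.4, 5.7) by adding the success and failure counts to the two shape parameters: α = 6.4+14 = 20.4, β = 5.7+4 = 9.7.
Posterior mean = α/(α+β) = 20.4/30.1 = 0.6777.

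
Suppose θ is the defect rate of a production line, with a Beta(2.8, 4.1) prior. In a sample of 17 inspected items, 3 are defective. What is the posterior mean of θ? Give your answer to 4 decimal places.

Posterior mean ≈ 0.2427

The binomial likelihood is conjugate to the Beta prior: with 3 successes and 14 failures, the posterior is Beta(2.8+3, 4.1+14) = Beta(5.8, 18.1).
E[θ | data] = 5.8/(5.8+18.1) = 0.2427.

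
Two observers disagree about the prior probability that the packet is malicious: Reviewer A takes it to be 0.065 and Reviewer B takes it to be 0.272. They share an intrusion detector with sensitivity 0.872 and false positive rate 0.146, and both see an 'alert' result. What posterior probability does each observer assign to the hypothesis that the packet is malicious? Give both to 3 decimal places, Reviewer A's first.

Reviewer A: 0.293; Reviewer B: 0.691

P('+'|H) = 0.872, P('+'|¬H) = 0.146.
Reviewer A: numerator 0.872·0.065 = 0.056680; evidence = 0.056680+0.146·0.935 = 0.19319; posterior = 0.293.
Reviewer B: numerator 0.872·0.272 = 0.23718; evidence = 0.23718+0.146·0.728 = 0.34347; posterior = 0.691.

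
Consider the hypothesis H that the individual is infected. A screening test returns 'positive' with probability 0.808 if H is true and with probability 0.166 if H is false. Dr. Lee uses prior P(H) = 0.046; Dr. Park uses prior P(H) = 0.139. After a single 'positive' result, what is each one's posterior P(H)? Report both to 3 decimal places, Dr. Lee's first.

Dr. Lee: 0.190; Dr. Park: 0.440

The likelihood ratio for a 'positive' result is 0.808/0.166 = 4.8675.
Dr. Lee: prior odds 0.046/0.954 = 0.048218; posterior odds 0.23470; posterior probability 0.190.
Dr. Park: prior odds 0.139/0.861 = 0.16144; posterior odds 0.78581; posterior probability 0.440.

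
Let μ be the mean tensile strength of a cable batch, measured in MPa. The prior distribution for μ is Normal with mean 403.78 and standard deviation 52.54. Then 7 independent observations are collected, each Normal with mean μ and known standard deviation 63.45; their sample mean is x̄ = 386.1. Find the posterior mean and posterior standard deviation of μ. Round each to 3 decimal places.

Prior precision 1/τ₀² = 1/52.54² = 0.00036226; data precision n/σ² = 7/63.45² = 0.00173874.
Posterior precision = 0.00036226 + 0.00173874 = 0.00210100, giving posterior SD = 1/√0.00210100 = 21.817.
Posterior mean = (0.00036226·403.78 + 0.00173874·386.1) / 0.00210100 = 389.148.

Posterior mean ≈ 389.148; posterior SD ≈ 21.817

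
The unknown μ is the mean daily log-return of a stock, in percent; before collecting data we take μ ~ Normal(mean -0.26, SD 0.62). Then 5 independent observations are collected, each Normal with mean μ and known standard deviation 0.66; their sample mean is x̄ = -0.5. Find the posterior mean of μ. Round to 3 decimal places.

Posterior mean ≈ -0.456

With known σ, the Normal prior is conjugate. Weight on the data is w = (n/σ²)/(n/σ² + 1/τ₀²) = 11.4784/(11.4784+2.60146) = 0.81524.
Posterior mean = w·x̄ + (1−w)·μ₀ = 0.81524·-0.5 + 0.18476·-0.26 = -0.456.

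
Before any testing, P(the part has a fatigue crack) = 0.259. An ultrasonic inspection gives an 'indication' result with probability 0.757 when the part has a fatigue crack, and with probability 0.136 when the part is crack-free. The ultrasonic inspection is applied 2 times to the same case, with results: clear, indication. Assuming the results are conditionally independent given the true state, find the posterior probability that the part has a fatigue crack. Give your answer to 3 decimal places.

With H the event that the part has a fatigue crack, the joint likelihood of the observed sequence is P(data|H) = 0.243·0.757 = 0.18395 and P(data|¬H) = 0.864·0.136 = 0.11750.
Bayes: P(H|data) = 0.259·0.18395 / (0.259·0.18395 + 0.741·0.11750) = 0.047643/0.13471 = 0.3537.

Posterior P(H) ≈ 0.354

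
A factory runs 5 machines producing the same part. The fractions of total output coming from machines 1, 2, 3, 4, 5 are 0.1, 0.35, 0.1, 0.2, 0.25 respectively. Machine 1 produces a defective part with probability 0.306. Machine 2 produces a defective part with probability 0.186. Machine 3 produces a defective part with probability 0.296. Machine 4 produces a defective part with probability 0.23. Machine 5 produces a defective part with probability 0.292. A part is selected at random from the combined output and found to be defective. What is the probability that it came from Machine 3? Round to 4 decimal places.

Posterior probability ≈ 0.1212

P(defective|M1) = 0.306; P(defective|M2) = 0.186; P(defective|M3) = 0.296; P(defective|M4) = 0.23; P(defective|M5) = 0.292.
Prior × likelihood for each source: 0.1·0.306=0.03060, 0.35·0.186=0.06510, 0.1·0.296=0.02960, 0.2·0.23=0.04600, 0.25·0.292=0.07300. Summing gives P(defective) = 0.24430.
P(Machine 3 | defective) = 0.02960 / 0.24430 = 0.1212.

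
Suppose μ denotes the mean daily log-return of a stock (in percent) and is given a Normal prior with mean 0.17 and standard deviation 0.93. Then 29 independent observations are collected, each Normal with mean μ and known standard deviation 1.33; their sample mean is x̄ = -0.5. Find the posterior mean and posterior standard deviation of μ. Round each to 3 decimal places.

Posterior mean ≈ -0.456; posterior SD ≈ 0.239

With known σ, the Normal prior is conjugate. Weight on the data is w = (n/σ²)/(n/σ² + 1/τ₀²) = 16.3944/(16.3944+1.15620) = 0.93412.
Posterior mean = w·x̄ + (1−w)·μ₀ = 0.93412·-0.5 + 0.065878·0.17 = -0.456. Posterior variance = 1/(16.3944+1.15620) = 0.0569782, so SD = 0.239.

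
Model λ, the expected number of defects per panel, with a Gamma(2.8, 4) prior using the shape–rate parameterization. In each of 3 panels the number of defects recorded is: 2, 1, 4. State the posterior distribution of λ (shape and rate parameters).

The Poisson likelihood adds the total count to the shape and the number of exposure periods to the rate. Here ∑xᵢ = 7 and n = 3, so shape 2.8→9.8 and rate 4→7.

Posterior: Gamma(shape=9.8, rate=7)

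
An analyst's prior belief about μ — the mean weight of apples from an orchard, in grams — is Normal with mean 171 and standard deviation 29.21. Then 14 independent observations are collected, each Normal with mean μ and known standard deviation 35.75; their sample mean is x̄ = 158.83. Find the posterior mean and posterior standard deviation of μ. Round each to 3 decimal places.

Posterior mean ≈ 160.006; posterior SD ≈ 9.081

Prior precision 1/τ₀² = 1/29.21² = 0.00117203; data precision n/σ² = 14/35.75² = 0.0109541.
Posterior precision = 0.00117203 + 0.0109541 = 0.0121261, giving posterior SD = 1/√0.0121261 = 9.081.
Posterior mean = (0.00117203·171 + 0.0109541·158.83) / 0.0121261 = 160.006.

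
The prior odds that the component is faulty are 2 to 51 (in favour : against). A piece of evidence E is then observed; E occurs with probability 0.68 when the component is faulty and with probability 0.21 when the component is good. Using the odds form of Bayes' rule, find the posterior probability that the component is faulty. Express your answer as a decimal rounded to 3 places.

Prior odds = 2/51 = 0.039216. In log-odds, ln(0.039216) = -3.2387.
Add log likelihood ratio: ln(3.2381) = 1.1750.
Posterior log-odds = -2.0637, so posterior odds = exp(-2.0637) = 0.12698. Converting, P(H|E) = 0.12698/1.1270 = 0.113.

Posterior probability ≈ 0.113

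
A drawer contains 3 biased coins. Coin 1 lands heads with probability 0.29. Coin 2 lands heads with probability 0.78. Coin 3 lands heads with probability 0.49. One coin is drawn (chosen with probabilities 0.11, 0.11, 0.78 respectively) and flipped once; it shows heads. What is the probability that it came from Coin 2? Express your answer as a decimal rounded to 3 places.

Posterior probability ≈ 0.172

Tabulate prior·likelihood by source: [1] prior 0.11, lik 0.29, product 0.03190; [2] prior 0.11, lik 0.78, product 0.08580; [3] prior 0.78, lik 0.49, product 0.3822.
Normalizing constant = 0.49990; the posterior for Coin 2 is its product over the sum, 0.08580/0.49990 = 0.172.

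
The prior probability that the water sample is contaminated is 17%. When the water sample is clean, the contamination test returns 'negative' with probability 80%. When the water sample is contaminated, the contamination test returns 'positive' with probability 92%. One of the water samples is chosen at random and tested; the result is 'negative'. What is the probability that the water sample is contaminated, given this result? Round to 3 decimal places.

Let H be the event that the water sample is contaminated. P(H) = 0.17, so P(¬H) = 0.83. With E the 'negative' result, P(E|H) = 0.08 and P(E|¬H) = 0.8.
P(E) = 0.08·0.17 + 0.8·0.83 = 0.013600 + 0.66400 = 0.67760.
By Bayes' theorem, P(H|E) = 0.013600 / 0.67760 = 0.020.

P(H | E) ≈ 0.020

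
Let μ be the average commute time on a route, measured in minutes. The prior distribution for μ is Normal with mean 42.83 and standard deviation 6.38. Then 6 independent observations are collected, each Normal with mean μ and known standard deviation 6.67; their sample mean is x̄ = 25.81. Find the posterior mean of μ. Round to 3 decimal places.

Posterior mean ≈ 28.433

Prior precision 1/τ₀² = 1/6.38² = 0.0245674; data precision n/σ² = 6/6.67² = 0.134865.
Posterior precision = 0.0245674 + 0.134865 = 0.159432.
Posterior mean = (0.0245674·42.83 + 0.134865·25.81) / 0.159432 = 28.433.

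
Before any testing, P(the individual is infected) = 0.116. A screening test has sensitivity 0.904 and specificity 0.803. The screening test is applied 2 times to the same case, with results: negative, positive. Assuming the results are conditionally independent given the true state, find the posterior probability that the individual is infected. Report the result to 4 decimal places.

With H the event that the individual is infected, the joint likelihood of the observed sequence is P(data|H) = 0.096·0.904 = 0.086784 and P(data|¬H) = 0.803·0.197 = 0.15819.
Bayes: P(H|data) = 0.116·0.086784 / (0.116·0.086784 + 0.884·0.15819) = 0.010067/0.14991 = 0.0672.

Posterior P(H) ≈ 0.0672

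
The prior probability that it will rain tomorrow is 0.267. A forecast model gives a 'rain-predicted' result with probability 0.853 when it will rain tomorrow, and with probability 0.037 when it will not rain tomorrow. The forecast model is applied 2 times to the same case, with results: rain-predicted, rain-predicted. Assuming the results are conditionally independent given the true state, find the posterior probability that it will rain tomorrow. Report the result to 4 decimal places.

Let H be the event that it will rain tomorrow; start with P(H) = 0.267. P('rain-predicted'|H) = 0.853, P('rain-predicted'|¬H) = 0.037.
Update on result 1 ('rain-predicted'): P(H) ← 0.853·0.2670 / (0.853·0.2670 + 0.037·0.7330) = 0.22775/0.25487 = 0.8936.
Update on result 2 ('rain-predicted'): P(H) ← 0.853·0.8936 / (0.853·0.8936 + 0.037·0.1064) = 0.76223/0.76617 = 0.9949.

Posterior P(H) ≈ 0.9949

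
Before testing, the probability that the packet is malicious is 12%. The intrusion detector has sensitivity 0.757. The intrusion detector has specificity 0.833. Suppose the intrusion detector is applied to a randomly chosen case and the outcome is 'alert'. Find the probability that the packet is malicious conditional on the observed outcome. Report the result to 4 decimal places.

P(H | E) ≈ 0.3820

Let H be the event that the packet is malicious. P(H) = 0.12, so P(¬H) = 0.88. With E the 'alert' result, P(E|H) = 0.757 and P(E|¬H) = 0.167.
P(E) = 0.757·0.12 + 0.167·0.88 = 0.090840 + 0.14696 = 0.23780.
By Bayes' theorem, P(H|E) = 0.090840 / 0.23780 = 0.3820.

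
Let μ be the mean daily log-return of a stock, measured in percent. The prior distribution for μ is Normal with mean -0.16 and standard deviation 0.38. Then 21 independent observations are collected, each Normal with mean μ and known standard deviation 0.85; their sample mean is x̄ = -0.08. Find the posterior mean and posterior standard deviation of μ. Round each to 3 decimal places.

Posterior mean ≈ -0.095; posterior SD ≈ 0.167

With known σ, the Normal prior is conjugate. Weight on the data is w = (n/σ²)/(n/σ² + 1/τ₀²) = 29.0657/(29.0657+6.92521) = 0.80758.
Posterior mean = w·x̄ + (1−w)·μ₀ = 0.80758·-0.08 + 0.19242·-0.16 = -0.095. Posterior variance = 1/(29.0657+6.92521) = 0.0277848, so SD = 0.167.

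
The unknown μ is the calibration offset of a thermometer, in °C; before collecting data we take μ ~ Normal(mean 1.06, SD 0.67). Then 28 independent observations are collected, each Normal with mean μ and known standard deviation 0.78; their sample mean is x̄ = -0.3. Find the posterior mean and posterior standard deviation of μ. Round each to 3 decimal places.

With known σ, the Normal prior is conjugate. Weight on the data is w = (n/σ²)/(n/σ² + 1/τ₀²) = 46.0224/(46.0224+2.22767) = 0.95383.
Posterior mean = w·x̄ + (1−w)·μ₀ = 0.95383·-0.3 + 0.046169·1.06 = -0.237. Posterior variance = 1/(46.0224+2.22767) = 0.0207254, so SD = 0.144.

Posterior mean ≈ -0.237; posterior SD ≈ 0.144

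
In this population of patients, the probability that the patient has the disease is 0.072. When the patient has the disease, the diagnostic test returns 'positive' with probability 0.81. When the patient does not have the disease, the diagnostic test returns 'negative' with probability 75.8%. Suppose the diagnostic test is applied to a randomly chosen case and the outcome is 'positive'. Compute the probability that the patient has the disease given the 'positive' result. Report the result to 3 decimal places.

P(H | E) ≈ 0.206

Write H for 'the patient has the disease'. Prior odds H:¬H = 0.072/0.928 = 0.077586. For the 'positive' outcome, the likelihood ratio is 0.81/0.242 = 3.3471.
Posterior odds = 0.077586 × 3.3471 = 0.25969, so P(H|E) = 0.25969/(1+0.25969) = 0.206.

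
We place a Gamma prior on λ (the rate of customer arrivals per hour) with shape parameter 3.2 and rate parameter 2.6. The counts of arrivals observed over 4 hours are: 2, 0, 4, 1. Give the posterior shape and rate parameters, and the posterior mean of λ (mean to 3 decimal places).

Posterior: Gamma(shape=10.2, rate=6.6); mean ≈ 1.545

Total count ∑xᵢ = 7 over n = 4 hours.
Gamma is conjugate to the Poisson likelihood: posterior is Gamma(shape = 3.2+7 = 10.2, rate = 2.6+4 = 6.6).
Posterior mean = shape/rate = 10.2/6.6 = 1.545.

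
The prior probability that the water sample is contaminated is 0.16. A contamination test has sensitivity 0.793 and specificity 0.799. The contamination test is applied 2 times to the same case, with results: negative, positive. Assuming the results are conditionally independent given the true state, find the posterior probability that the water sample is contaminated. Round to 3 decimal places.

Let H be the event that the water sample is contaminated; start with P(H) = 0.16. P('positive'|H) = 0.793, P('positive'|¬H) = 0.201.
Update on result 1 ('negative'): P(H) ← 0.207·0.1600 / (0.207·0.1600 + 0.799·0.8400) = 0.033120/0.70428 = 0.0470.
Update on result 2 ('positive'): P(H) ← 0.793·0.0470 / (0.793·0.0470 + 0.201·0.9530) = 0.037292/0.22884 = 0.1630.

Posterior P(H) ≈ 0.163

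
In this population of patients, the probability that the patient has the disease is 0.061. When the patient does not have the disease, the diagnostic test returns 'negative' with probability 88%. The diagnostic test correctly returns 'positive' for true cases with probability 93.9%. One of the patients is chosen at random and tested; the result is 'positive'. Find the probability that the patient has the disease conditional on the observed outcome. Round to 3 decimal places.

Let H be the event that the patient has the disease. P(H) = 0.061, so P(¬H) = 0.939. With E the 'positive' result, P(E|H) = 0.939 and P(E|¬H) = 0.12.
P(E) = 0.939·0.061 + 0.12·0.939 = 0.057279 + 0.11268 = 0.16996.
By Bayes' theorem, P(H|E) = 0.057279 / 0.16996 = 0.337.

P(H | E) ≈ 0.337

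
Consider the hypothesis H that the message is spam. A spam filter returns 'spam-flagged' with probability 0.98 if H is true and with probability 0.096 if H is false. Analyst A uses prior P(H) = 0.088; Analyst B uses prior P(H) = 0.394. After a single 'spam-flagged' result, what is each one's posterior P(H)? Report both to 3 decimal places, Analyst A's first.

P('+'|H) = 0.98, P('+'|¬H) = 0.096.
Analyst A: numerator 0.98·0.088 = 0.086240; evidence = 0.086240+0.096·0.912 = 0.17379; posterior = 0.496.
Analyst B: numerator 0.98·0.394 = 0.38612; evidence = 0.38612+0.096·0.606 = 0.44430; posterior = 0.869.

Analyst A: 0.496; Analyst B: 0.869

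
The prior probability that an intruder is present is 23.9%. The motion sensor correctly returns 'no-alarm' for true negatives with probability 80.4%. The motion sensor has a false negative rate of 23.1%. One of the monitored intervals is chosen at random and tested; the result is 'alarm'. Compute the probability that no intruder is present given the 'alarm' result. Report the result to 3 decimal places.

P(¬H | E) ≈ 0.448

Write H for 'an intruder is present'. Prior odds H:¬H = 0.239/0.761 = 0.31406. For the 'alarm' outcome, the likelihood ratio is 0.769/0.196 = 3.9235.
Posterior odds = 0.31406 × 3.9235 = 1.2322, so P(H|E) = 1.2322/(1+1.2322) = 0.552. Then P(¬H|E) = 1 − 0.552 = 0.448.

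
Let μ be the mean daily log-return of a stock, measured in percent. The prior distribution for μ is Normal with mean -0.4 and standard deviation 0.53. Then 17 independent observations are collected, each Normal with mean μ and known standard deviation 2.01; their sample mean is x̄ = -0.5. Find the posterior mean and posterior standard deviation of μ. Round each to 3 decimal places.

Prior precision 1/τ₀² = 1/0.53² = 3.55999; data precision n/σ² = 17/2.01² = 4.20782.
Posterior precision = 3.55999 + 4.20782 = 7.76780, giving posterior SD = 1/√7.76780 = 0.359.
Posterior mean = (3.55999·-0.4 + 4.20782·-0.5) / 7.76780 = -0.454.

Posterior mean ≈ -0.454; posterior SD ≈ 0.359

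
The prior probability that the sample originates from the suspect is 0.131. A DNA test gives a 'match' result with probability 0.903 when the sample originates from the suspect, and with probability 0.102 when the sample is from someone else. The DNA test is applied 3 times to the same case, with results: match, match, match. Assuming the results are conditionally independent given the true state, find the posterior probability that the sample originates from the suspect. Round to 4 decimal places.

Posterior P(H) ≈ 0.9905

Let H be the event that the sample originates from the suspect; start with P(H) = 0.131. P('match'|H) = 0.903, P('match'|¬H) = 0.102.
Update on result 1 ('match'): P(H) ← 0.903·0.1310 / (0.903·0.1310 + 0.102·0.8690) = 0.11829/0.20693 = 0.5717.
Update on result 2 ('match'): P(H) ← 0.903·0.5717 / (0.903·0.5717 + 0.102·0.4283) = 0.51620/0.55990 = 0.9220.
Update on result 3 ('match'): P(H) ← 0.903·0.9220 / (0.903·0.9220 + 0.102·0.0780) = 0.83253/0.84049 = 0.9905.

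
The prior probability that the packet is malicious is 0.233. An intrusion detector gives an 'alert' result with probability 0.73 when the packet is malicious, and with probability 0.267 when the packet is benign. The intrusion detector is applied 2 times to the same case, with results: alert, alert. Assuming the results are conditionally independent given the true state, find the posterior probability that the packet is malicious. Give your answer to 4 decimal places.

With H the event that the packet is malicious, the joint likelihood of the observed sequence is P(data|H) = 0.73·0.73 = 0.53290 and P(data|¬H) = 0.267·0.267 = 0.071289.
Bayes: P(H|data) = 0.233·0.53290 / (0.233·0.53290 + 0.767·0.071289) = 0.12417/0.17884 = 0.6943.

Posterior P(H) ≈ 0.6943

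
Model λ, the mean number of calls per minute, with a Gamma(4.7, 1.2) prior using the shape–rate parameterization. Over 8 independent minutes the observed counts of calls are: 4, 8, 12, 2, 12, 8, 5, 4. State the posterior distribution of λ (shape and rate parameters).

Total count ∑xᵢ = 55 over n = 8 minutes.
Gamma is conjugate to the Poisson likelihood: posterior is Gamma(shape = 4.7+55 = 59.7, rate = 1.2+8 = 9.2).

Posterior: Gamma(shape=59.7, rate=9.2)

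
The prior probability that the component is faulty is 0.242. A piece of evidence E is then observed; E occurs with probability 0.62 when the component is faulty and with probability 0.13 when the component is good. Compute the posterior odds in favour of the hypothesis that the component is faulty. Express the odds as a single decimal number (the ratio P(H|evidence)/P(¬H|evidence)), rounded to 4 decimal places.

Posterior odds ≈ 1.5226

Prior odds = 0.242/(1−0.242) = 0.31926.
Likelihood ratio for E = 0.62/0.13 = 4.7692.
Posterior odds = prior odds × LR = 1.5226.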